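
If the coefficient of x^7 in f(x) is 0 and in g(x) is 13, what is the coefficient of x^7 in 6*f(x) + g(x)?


Scalar multiplication scales coefficients: 6 * 0 = 0.
Then add the g coefficient: 0 + 13
= 13

13


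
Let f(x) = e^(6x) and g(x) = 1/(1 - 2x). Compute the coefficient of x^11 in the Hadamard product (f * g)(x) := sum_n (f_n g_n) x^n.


Expanding: f_k = 6^k/k! (from e^(6x)) and g_k = 2^k (from 1/(1 - 2x)). So the Hadamard coefficient (f * g)_k = 6^k 2^k / k! = (12)^k / k!.
For k = 11: 12^11/11! = 743008370688/39916800 = 35831808/1925.

35831808/1925


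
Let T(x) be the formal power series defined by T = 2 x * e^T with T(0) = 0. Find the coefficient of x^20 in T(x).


Apply the Lagrange inversion formula: if T = 2 x * phi(T) with phi(t) = e^t, then
[x^n] T = 2^n * (1/n) [t^(n-1)] phi(t)^n = 2^n * (1/n) [t^(n-1)] e^(n t) = 2^n * (1/n) * n^(n-1) / (n-1)! = 2^n * n^(n-1) / n!.
When c = 1 this is the Cayley count of rooted labeled trees on n vertices, divided by n!.
For n = 20: 2^20 * 20^19 / 20! = 1048576 * 5242880000000000000000000/2432902008176640000 = 33554432000000000000000/14849255421.

33554432000000000000000/14849255421


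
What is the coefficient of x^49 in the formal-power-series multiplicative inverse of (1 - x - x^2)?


Let the inverse be f(x) = sum_{k>=0} a_k x^k. From f(x) * (1 - x - x^2) = 1 and matching coefficients:
 x^0: a_0 = 1.
 x^1: a_1 - a_0 = 0, so a_1 = 1.
 x^k (k >= 2): a_k - a_{k-1} - a_{k-2} = 0, i.e. a_k = a_{k-1} + a_{k-2}.
This is the Fibonacci-type recurrence shifted so that a_0 = a_1 = 1.
Iterating: a_0=1, a_1=1, a_2=2, a_3=3, a_4=5, a_5=8, a_6=13, a_7=21, a_8=34, a_9=55, ...
a_49 = 12586269025.

12586269025


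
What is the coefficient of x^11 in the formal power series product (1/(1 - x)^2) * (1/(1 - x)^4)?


Combine the factors: (1/(1 - x)^2) * (1/(1 - x)^4) = 1/(1 - x)^6.
Then use 1/(1 - x)^r = sum_{k>=0} C(k + r - 1, r - 1) x^k with r = 6 and k = 11:
C(16, 5) = 4368.

4368


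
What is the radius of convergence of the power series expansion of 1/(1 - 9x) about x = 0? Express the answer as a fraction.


Expanding 1/(1 - 9x) = sum_{k>=0} 9^k x^k, the series converges when |9x| < 1, i.e., |x| < 1/9.
So the radius of convergence is 1/9 = 1/9.

1/9


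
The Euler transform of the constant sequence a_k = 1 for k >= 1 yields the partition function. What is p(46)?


The Euler transform converts the sequence a_k = 1 into the number of integer partitions.
Using the recurrence or dynamic programming:
p(46) = 105558

105558


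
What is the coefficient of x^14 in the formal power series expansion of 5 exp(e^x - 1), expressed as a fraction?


exp(e^x - 1) is the exponential generating function for the Bell numbers Bell_k: exp(e^x - 1) = sum_{k>=0} Bell_k x^k / k!.
So the coefficient of x^14 in 5 exp(e^x - 1) is 5 Bell_14 / 14!.
Computing: Bell_14 = 190899322 and 14! = 87178291200, giving
5 * 190899322/87178291200 = 95449661/8717829120.

95449661/8717829120


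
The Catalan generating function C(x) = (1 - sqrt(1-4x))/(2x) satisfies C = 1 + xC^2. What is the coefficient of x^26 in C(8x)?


Substituting x -> 8x scales the n-th coefficient by 8^n, so [x^26] C(8x) = 8^26 * C_26.
C_26 = C(2*26, 26)/(27) = 495918532948104/27 = 18367353072152.
So 8^26 * 18367353072152 = 302231454903657293676544 * 18367353072152 = 5551191841725658438190432521382002688.

5551191841725658438190432521382002688


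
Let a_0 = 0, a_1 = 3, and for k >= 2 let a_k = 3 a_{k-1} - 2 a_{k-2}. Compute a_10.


Iterating the recurrence forward:
a_0 = 0
a_1 = 3
a_2 = 3*3 - 2*0 = 9
a_3 = 3*9 - 2*3 = 21
a_4 = 3*21 - 2*9 = 45
a_5 = 3*45 - 2*21 = 93
a_6 = 3*93 - 2*45 = 189
a_7 = 3*189 - 2*93 = 381
a_8 = 3*381 - 2*189 = 765
a_9 = 3*765 - 2*381 = 1533
a_10 = 3*1533 - 2*765 = 3069
So a_10 = 3069.

3069


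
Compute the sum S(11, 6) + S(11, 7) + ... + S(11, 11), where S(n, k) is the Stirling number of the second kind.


By definition, S(n, k) counts partitions of an n-set into exactly k nonempty blocks.
Computing row n = 11 for k = 6..11:
S(11, k): 179487, 63987, 11880, 1155, 55, 1
Sum = 256565.

256565


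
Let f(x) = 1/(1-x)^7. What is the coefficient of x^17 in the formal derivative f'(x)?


Differentiate: d/dx [ 1/(1-x)^r ] = r / (1-x)^(r+1).
Here r = 7, so f'(x) = 7 / (1-x)^8.
The expansion of 1/(1-x)^(r+1) has coefficient of x^n equal to C(n+r, r).
So the coefficient of x^17 in f'(x) is
7 * C(24, 7) = 7 * 346104 = 2422728

2422728


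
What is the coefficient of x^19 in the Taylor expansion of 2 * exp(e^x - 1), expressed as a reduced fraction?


exp(e^x - 1) = sum_{k>=0} Bell_k x^k / k!, where Bell_k is the k-th Bell number.
So the coefficient of x^19 is 2 * Bell_19 / 19!.
Computing: Bell_19 = 5832742205057 and 19! = 121645100408832000, giving
2 * 5832742205057/121645100408832000 = 5832742205057/60822550204416000.

5832742205057/60822550204416000


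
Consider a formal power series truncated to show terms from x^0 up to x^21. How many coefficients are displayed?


From x^0 to x^21 inclusive, the count is 21 - 0 + 1 = 22.

22


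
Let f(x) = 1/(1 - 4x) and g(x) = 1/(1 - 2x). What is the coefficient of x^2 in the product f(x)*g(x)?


The coefficient of x^n in f*g is the Cauchy product: sum_{k=0}^{n} a^k * b^(n-k).
With a=4, b=2, n=2:
sum_{k=0}^{2} 4^k * 2^(2-k)
= 28

28


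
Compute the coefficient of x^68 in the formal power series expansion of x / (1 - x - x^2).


Let f(x) = sum_{k>=0} a_k x^k. Multiplying f(x) * (1 - x - x^2) = x and matching coefficients gives a_0 = 0, a_1 = 1, and a_k = a_{k-1} + a_{k-2} for k >= 2. These are the Fibonacci numbers F_k.
Iterating from F_0 = 0, F_1 = 1:
F_0=0, F_1=1, F_2=1, F_3=2, F_4=3, F_5=5, F_6=8, F_7=13, F_8=21, F_9=34, ...
F_68 = 72723460248141.

72723460248141


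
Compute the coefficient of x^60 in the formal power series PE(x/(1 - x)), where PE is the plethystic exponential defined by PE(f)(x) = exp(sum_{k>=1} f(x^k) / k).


For f(x) = x/(1 - x) we have
sum_{k>=1} f(x^k) / k = sum_{k>=1} (1/k) * x^k / (1 - x^k) = sum_{k, m >= 1} x^(k m) / k,
which after exponentiating simplifies to
PE(x/(1 - x)) = prod_{k>=1} 1 / (1 - x^k).
This is the generating function for the partition function p(n), so the coefficient of x^60 is p(60).
Computing p(60) by dynamic programming over parts 1, 2, ..., 60: p(60) = 966467.

966467


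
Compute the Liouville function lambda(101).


The Liouville function is lambda(k) = (-1)^Omega(k), where Omega(k) counts the prime factors of k with multiplicity.
Factoring: 101 = 101, so Omega(101) = 1.
lambda(101) = (-1)^1 = -1.

-1


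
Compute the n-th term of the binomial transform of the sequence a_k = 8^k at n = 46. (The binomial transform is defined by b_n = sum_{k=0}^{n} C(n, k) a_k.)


With a_k = 8^k, b_n = sum_{k=0}^{n} C(n, k) 8^k = (1 + 8)^n by the binomial theorem.
For n = 46: (1 + 8)^46 = 9^46 = 78551672112789411833022577315290546060373041.

78551672112789411833022577315290546060373041


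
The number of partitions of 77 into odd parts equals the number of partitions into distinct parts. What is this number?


Computing partitions of 77 into odd parts (1, 3, 5, ...):
Using the generating function prod_{k>=0} 1/(1-x^(2k+1)),
the count is 58499

58499


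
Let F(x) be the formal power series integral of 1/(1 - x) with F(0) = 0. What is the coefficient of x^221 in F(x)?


1/(1 - x) = sum_{k>=0} x^k. Integrating termwise and using F(0) = 0 gives
F(x) = sum_{k>=0} x^(k+1) / (k+1) = sum_{m>=1} x^m / m = -ln(1 - x).
So the coefficient of x^221 is 1/221 = 1/221.

1/221


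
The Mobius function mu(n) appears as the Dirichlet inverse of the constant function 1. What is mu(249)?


249 = 3 * 83 (all distinct primes).
mu(249) = (-1)^2 = 1

1


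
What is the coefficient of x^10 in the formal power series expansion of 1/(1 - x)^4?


The negative binomial / multiset identity is
1/(1 - x)^r = sum_{k>=0} C(k + r - 1, r - 1) x^k.
Here r = 4 and k = 10, so the coefficient is
C(10 + 3, 3) = C(13, 3)
= 286

286


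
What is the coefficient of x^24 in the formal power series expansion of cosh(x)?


The Maclaurin series is cosh(t) = sum_{m>=0} t^(2m) / (2m)!, so substituting t = x, only even powers of x are nonzero, with coefficient of x^(2m) equal to 1 / (2m)!.
For x^24 the coefficient is 1/24! = 1/620448401733239439360000 = 1/620448401733239439360000.

1/620448401733239439360000


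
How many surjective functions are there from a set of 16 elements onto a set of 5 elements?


By inclusion-exclusion on which target elements are missed, the number of surjections from an n-set onto a k-set is
surj(n, k) = sum_{j=0}^{k} (-1)^j C(k, j) (k - j)^n.
Equivalently surj(n, k) = k! * S(n, k), where S(n, k) is the Stirling number of the second kind.
For n = 16, k = 5:
S(16, 5) = 1096190550, so
surj = 5! * 1096190550 = 120 * 1096190550 = 131542866000.

131542866000


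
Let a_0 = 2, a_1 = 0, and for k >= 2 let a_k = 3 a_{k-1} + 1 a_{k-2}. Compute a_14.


Iterating the recurrence forward:
a_0 = 2
a_1 = 0
a_2 = 3*0 + 1*2 = 2
a_3 = 3*2 + 1*0 = 6
a_4 = 3*6 + 1*2 = 20
a_5 = 3*20 + 1*6 = 66
a_6 = 3*66 + 1*20 = 218
a_7 = 3*218 + 1*66 = 720
a_8 = 3*720 + 1*218 = 2378
a_9 = 3*2378 + 1*720 = 7854
a_10 = 3*7854 + 1*2378 = 25940
a_11 = 3*25940 + 1*7854 = 85674
a_12 = 3*85674 + 1*25940 = 282962
a_13 = 3*282962 + 1*85674 = 934560
a_14 = 3*934560 + 1*282962 = 3086642
So a_14 = 3086642.

3086642


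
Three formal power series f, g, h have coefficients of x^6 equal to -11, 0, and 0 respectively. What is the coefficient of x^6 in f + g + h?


Series addition is componentwise:
-11 + 0 + 0
= -11

-11


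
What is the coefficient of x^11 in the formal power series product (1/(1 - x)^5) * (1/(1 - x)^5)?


Combine the factors: (1/(1 - x)^5) * (1/(1 - x)^5) = 1/(1 - x)^10.
Then use 1/(1 - x)^r = sum_{k>=0} C(k + r - 1, r - 1) x^k with r = 10 and k = 11:
C(20, 9) = 167960.

167960


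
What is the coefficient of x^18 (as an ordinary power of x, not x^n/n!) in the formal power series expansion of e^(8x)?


The exponential series is e^y = sum_{k>=0} y^k / k!. Substituting y = 8x gives
e^(8x) = sum_{k>=0} 8^k x^k / k!.
So the coefficient of x^n is a^n/n! with a = 8, n = 18:
8^18 / 18! = 18014398509481984/6402373705728000 = 274877906944/97692469875

274877906944/97692469875


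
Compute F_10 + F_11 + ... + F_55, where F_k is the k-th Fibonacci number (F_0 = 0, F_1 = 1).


Use the identity sum_{k=0}^{N} F_k = F_{N+2} - 1 (which follows from F_{k+2} - F_{k+1} = F_k). Then
sum_{k=10}^{55} F_k = (F_{57} - 1) - (F_{11} - 1) = F_{57} - F_{11}.
Computing: F_{57} = 365435296162, F_{11} = 89, so
Sum = 365435296162 - 89 = 365435296073.

365435296073


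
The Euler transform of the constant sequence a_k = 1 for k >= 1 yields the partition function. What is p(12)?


The Euler transform converts the sequence a_k = 1 into the number of integer partitions.
Using the recurrence or dynamic programming:
p(12) = 77

77


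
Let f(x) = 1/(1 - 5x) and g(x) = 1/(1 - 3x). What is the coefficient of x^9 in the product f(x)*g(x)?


The coefficient of x^n in f*g is the Cauchy product: sum_{k=0}^{n} a^k * b^(n-k).
With a=5, b=3, n=9:
sum_{k=0}^{9} 5^k * 3^(9-k)
= 4853288

4853288


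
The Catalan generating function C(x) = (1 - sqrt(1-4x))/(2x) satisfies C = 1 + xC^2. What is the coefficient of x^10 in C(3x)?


Substituting x -> 3x scales the n-th coefficient by 3^n, so [x^10] C(3x) = 3^10 * C_10.
C_10 = C(2*10, 10)/(11) = 184756/11 = 16796.
So 3^10 * 16796 = 59049 * 16796 = 991787004.

991787004


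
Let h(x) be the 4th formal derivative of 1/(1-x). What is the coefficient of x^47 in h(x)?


Differentiating 4 times: d^4/dx^4 [1/(1-x)] = 4!/(1-x)^5.
The expansion 1/(1-x)^5 = sum_{k>=0} C(k+4, 4) x^k, so the coefficient of x^n in 4!/(1-x)^5 is 4! * C(n+4, 4).
For n = 47: 24 * C(51, 4) = 24 * 249900 = 5997600

5997600


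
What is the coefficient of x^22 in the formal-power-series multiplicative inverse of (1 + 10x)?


The inverse is 1/(1 + 10x). Apply the geometric identity 1/(1 - y) = sum_{k>=0} y^k with y = -10x:
1/(1 + 10x) = sum_{k>=0} (-10)^k x^k.
So the coefficient of x^22 is (-10)^22 = 10000000000000000000000.

10000000000000000000000


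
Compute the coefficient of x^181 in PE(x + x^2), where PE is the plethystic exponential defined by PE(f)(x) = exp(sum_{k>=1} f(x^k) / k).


With f(x) = x + x^2, the exponent is sum_{k>=1} (x^k + x^(2k)) / k = -ln(1 - x) - ln(1 - x^2). Exponentiating:
PE(x + x^2) = 1 / ((1 - x)(1 - x^2)).
This is the generating function for partitions of n into parts of size 1 or 2. The number of 2's can be any j in 0..90, and the rest are 1's, so
[x^181] = floor(181/2) + 1 = 91.

91


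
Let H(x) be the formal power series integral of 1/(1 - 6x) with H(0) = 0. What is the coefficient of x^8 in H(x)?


1/(1 - 6x) = sum_{k>=0} 6^k x^k. Integrating termwise with H(0) = 0:
H(x) = sum_{k>=0} 6^k x^(k+1) / (k+1) = sum_{m>=1} 6^(m-1) x^m / m.
For m = 8: 6^7/8 = 279936/8 = 34992.

34992


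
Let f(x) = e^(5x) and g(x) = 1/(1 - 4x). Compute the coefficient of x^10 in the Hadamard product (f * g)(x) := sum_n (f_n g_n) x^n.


Expanding: f_k = 5^k/k! (from e^(5x)) and g_k = 4^k (from 1/(1 - 4x)). So the Hadamard coefficient (f * g)_k = 5^k 4^k / k! = (20)^k / k!.
For k = 10: 20^10/10! = 10240000000000/3628800 = 1600000000/567.

1600000000/567


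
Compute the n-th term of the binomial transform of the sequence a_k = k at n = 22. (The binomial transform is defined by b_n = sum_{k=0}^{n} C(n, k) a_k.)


With a_k = k, b_n = sum_{k=0}^{n} C(n, k) k. Using k * C(n, k) = n * C(n-1, k-1) gives b_n = n * sum_{k>=1} C(n-1, k-1) = n * 2^(n-1).
For n = 22: 22 * 2^21 = 22 * 2097152 = 46137344.

46137344


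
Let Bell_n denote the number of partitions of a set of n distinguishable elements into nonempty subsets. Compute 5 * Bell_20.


Bell_20 can be computed from the Bell triangle or from Dobinski's identity Bell_n = (1/e) * sum_{k>=0} k^n / k!.
Computing Bell_20 = 51724158235372.
Then 5 * 51724158235372 = 258620791176860.

258620791176860


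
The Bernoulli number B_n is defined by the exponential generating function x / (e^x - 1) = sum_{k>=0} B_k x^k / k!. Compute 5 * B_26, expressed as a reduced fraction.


Bernoulli numbers can also be computed recursively via B_0 = 1 and sum_{j=0}^{m} C(m+1, j) B_j = 0 for m >= 1. Odd-index Bernoulli numbers vanish for k >= 3.
Computing B_26 = 8553103/6, so 5 * B_26 = 5 * 8553103/6 = 42765515/6.

42765515/6


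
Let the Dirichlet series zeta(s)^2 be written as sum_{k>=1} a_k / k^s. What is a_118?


The Dirichlet convolution of the constant function 1 with itself gives (1 * 1)(k) = sum_{d | k} 1 = d(k), the number of positive divisors of k.
Since zeta(s) = sum_{k>=1} 1/k^s, we have zeta(s)^2 = sum_{k>=1} d(k)/k^s, so a_k = d(k).
For k = 118: the divisors are 1, 2, 59, 118.
Count = 4.

4


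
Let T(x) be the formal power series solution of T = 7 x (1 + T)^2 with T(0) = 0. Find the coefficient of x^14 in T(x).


Apply the Lagrange inversion formula: if T = 7 x * phi(T) with phi(t) = (1 + t)^2, then [x^n] T = 7^n * (1/n) [t^(n-1)] phi(t)^n = 7^n * (1/n) [t^(n-1)] (1 + t)^(2n) = 7^n * (1/n) C(2n, n-1).
Using the identity C(2n, n-1) = C(2n, n) * n / (n+1), the unscaled factor equals C(2n, n) / (n+1) = C_n, the n-th Catalan number.
For n = 14: C_14 = C(28, 14) / 15 = 40116600/15 = 2674440.
With the 7^14 = 678223072849 factor, the coefficient is 678223072849 * 2674440 = 1813866914950279560.

1813866914950279560


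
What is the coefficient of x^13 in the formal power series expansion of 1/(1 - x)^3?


The negative binomial / multiset identity is
1/(1 - x)^r = sum_{k>=0} C(k + r - 1, r - 1) x^k.
Here r = 3 and k = 13, so the coefficient is
C(13 + 2, 2) = C(15, 2)
= 105

105


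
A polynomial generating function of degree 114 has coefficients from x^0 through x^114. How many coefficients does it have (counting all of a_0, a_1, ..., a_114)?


A polynomial of degree 114 takes the form a_0 + a_1 x + ... + a_114 x^114.
The number of coefficients is 114 + 1 = 115.

115


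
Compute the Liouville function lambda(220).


The Liouville function is lambda(k) = (-1)^Omega(k), where Omega(k) counts the prime factors of k with multiplicity.
Factoring: 220 = 2 * 2 * 5 * 11, so Omega(220) = 4.
lambda(220) = (-1)^4 = 1.

1


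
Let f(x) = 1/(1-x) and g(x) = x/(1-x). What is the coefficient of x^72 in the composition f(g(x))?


First simplify the composition: f(g(x)) = 1/(1 - x/(1-x)) = (1-x)/((1-x) - x) = (1-x)/(1-2x).
Now extract the coefficient. Write (1-x)/(1-2x) = 1/(1-2x) - x/(1-2x).
The coefficient of x^n in 1/(1-2x) is 2^n, and in x/(1-2x) is 2^(n-1) (for n >= 1).
So the coefficient of x^72 is 2^72 - 2^71 = 4722366482869645213696 - 2361183241434822606848 = 2361183241434822606848.

2361183241434822606848


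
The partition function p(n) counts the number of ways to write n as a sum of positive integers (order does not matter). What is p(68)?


Using the generating function prod_{k>=1} 1/(1-x^k), we compute p(68).
By dynamic programming over parts 1 through 68:
p(68) = 3087735

3087735


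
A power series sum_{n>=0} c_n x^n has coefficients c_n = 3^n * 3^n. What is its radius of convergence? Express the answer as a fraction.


By the root test (Cauchy-Hadamard), the radius is R = 1 / limsup_n |c_n|^(1/n).
Here |c_n|^(1/n) = (3^n * 3^n)^(1/n) = 3 * 3 = 9 for all n.
So R = 1/9 = 1/9.

1/9


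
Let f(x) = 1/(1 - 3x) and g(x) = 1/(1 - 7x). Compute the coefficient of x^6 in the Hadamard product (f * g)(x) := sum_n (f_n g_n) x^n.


f has coefficients f_k = 3^k and g has coefficients g_k = 7^k, so the Hadamard product has coefficient (f*g)_k = 3^k * 7^k = 21^k.
For k = 6: 21^6 = 85766121.

85766121


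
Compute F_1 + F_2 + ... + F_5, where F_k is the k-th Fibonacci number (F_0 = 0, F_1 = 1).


Use the identity sum_{k=0}^{N} F_k = F_{N+2} - 1 (which follows from F_{k+2} - F_{k+1} = F_k). Then
sum_{k=1}^{5} F_k = (F_{7} - 1) - (F_{2} - 1) = F_{7} - F_{2}.
Computing: F_{7} = 13, F_{2} = 1, so
Sum = 13 - 1 = 12.

12


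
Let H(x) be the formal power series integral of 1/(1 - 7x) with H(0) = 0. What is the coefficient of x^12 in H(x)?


1/(1 - 7x) = sum_{k>=0} 7^k x^k. Integrating termwise with H(0) = 0:
H(x) = sum_{k>=0} 7^k x^(k+1) / (k+1) = sum_{m>=1} 7^(m-1) x^m / m.
For m = 12: 7^11/12 = 1977326743/12 = 1977326743/12.

1977326743/12


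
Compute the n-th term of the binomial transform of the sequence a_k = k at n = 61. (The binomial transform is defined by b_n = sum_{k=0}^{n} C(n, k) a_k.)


With a_k = k, b_n = sum_{k=0}^{n} C(n, k) k. Using k * C(n, k) = n * C(n-1, k-1) gives b_n = n * sum_{k>=1} C(n-1, k-1) = n * 2^(n-1).
For n = 61: 61 * 2^60 = 61 * 1152921504606846976 = 70328211781017665536.

70328211781017665536


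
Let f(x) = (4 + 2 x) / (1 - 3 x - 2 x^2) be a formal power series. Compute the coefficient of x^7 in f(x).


Write f(x) = sum_{k>=0} a_k x^k. Multiplying both sides by 1 - 3 x - 2 x^2 gives
(1 - 3 x - 2 x^2) sum_{k>=0} a_k x^k = 4 + 2 x.
Matching coefficients:
 x^0: a_0 = 4
 x^1: a_1 - 3 a_0 = 2  =>  a_1 = 3*4 + 2 = 14
 x^k (k >= 2): a_k = 3 a_{k-1} + 2 a_{k-2}.
Iterating: a_2 = 50, a_3 = 178, a_4 = 634, a_5 = 2258, a_6 = 8042, a_7 = 28642.
So the coefficient of x^7 is 28642.

28642


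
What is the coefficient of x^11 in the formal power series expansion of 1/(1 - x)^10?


The negative binomial / multiset identity is
1/(1 - x)^r = sum_{k>=0} C(k + r - 1, r - 1) x^k.
Here r = 10 and k = 11, so the coefficient is
C(11 + 9, 9) = C(20, 9)
= 167960

167960


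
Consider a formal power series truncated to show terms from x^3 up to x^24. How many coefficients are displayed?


From x^3 to x^24 inclusive, the count is 24 - 3 + 1 = 22.

22


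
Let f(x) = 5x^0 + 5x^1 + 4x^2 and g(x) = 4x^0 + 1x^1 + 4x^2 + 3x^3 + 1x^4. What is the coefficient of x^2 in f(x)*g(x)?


Cauchy product at x^2:
5*4 + 5*1 + 4*4
= 41

41


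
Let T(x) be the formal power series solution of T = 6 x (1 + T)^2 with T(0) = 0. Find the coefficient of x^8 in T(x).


Apply the Lagrange inversion formula: if T = 6 x * phi(T) with phi(t) = (1 + t)^2, then [x^n] T = 6^n * (1/n) [t^(n-1)] phi(t)^n = 6^n * (1/n) [t^(n-1)] (1 + t)^(2n) = 6^n * (1/n) C(2n, n-1).
Using the identity C(2n, n-1) = C(2n, n) * n / (n+1), the unscaled factor equals C(2n, n) / (n+1) = C_n, the n-th Catalan number.
For n = 8: C_8 = C(16, 8) / 9 = 12870/9 = 1430.
With the 6^8 = 1679616 factor, the coefficient is 1679616 * 1430 = 2401850880.

2401850880


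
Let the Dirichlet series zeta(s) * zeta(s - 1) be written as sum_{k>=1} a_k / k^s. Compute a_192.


Convolution gives a_k = sum_{d | k} d * 1 = sum_{d | k} d = sigma(k), the sum of positive divisors of k.
For k = 192, the divisors are 1, 2, 3, 4, 6, 8, 12, 16, 24, 32, 48, 64, 96, 192, so
sigma(192) = 1 + 2 + 3 + 4 + 6 + 8 + 12 + 16 + 24 + 32 + 48 + 64 + 96 + 192 = 508.

508


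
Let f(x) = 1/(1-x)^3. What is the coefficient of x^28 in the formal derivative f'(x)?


Differentiate: d/dx [ 1/(1-x)^r ] = r / (1-x)^(r+1).
Here r = 3, so f'(x) = 3 / (1-x)^4.
The expansion of 1/(1-x)^(r+1) has coefficient of x^n equal to C(n+r, r).
So the coefficient of x^28 in f'(x) is
3 * C(31, 3) = 3 * 4495 = 13485

13485


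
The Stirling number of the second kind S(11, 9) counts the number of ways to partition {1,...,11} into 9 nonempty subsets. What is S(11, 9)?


Using the explicit formula S(n,k) = (1/k!) sum_{j=0}^{k} (-1)^(k-j) C(k,j) j^n:
S(11, 9) = 1155
Equivalently, S(n,k) is n! times the coefficient of x^n in the EGF (e^x - 1)^k / k!.

1155


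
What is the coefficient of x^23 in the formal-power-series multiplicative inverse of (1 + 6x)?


The inverse is 1/(1 + 6x). Apply the geometric identity 1/(1 - y) = sum_{k>=0} y^k with y = -6x:
1/(1 + 6x) = sum_{k>=0} (-6)^k x^k.
So the coefficient of x^23 is (-6)^23 = -789730223053602816.

-789730223053602816


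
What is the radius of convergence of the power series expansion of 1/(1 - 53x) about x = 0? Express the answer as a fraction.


Expanding 1/(1 - 53x) = sum_{k>=0} 53^k x^k, the series converges when |53x| < 1, i.e., |x| < 1/53.
So the radius of convergence is 1/53 = 1/53.

1/53


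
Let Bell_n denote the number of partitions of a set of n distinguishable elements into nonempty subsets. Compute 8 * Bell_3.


Bell_3 can be computed from the Bell triangle or from Dobinski's identity Bell_n = (1/e) * sum_{k>=0} k^n / k!.
Computing Bell_3 = 5.
Then 8 * 5 = 40.

40


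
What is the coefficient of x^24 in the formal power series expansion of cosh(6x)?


The Maclaurin series is cosh(t) = sum_{m>=0} t^(2m) / (2m)!, so substituting t = 6x, only even powers of x are nonzero, with coefficient of x^(2m) equal to 6^(2m) / (2m)!.
For x^24 the coefficient is 6^24/24! = 4738381338321616896/620448401733239439360000 = 19131876/2505147019375.

19131876/2505147019375


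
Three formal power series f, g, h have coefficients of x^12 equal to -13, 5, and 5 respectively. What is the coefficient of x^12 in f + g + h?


Series addition is componentwise:
-13 + 5 + 5
= -3

-3


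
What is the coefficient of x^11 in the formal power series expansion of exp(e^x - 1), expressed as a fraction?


exp(e^x - 1) is the exponential generating function for the Bell numbers Bell_k: exp(e^x - 1) = sum_{k>=0} Bell_k x^k / k!.
So the coefficient of x^11 in exp(e^x - 1) is Bell_11 / 11!.
Computing: Bell_11 = 678570 and 11! = 39916800, giving
678570/39916800 = 22619/1330560.

22619/1330560


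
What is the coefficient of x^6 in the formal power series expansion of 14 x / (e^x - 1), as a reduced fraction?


The exponential generating function for Bernoulli numbers is
x / (e^x - 1) = sum_{k>=0} B_k x^k / k!.
So the coefficient of x^6 in 14 x / (e^x - 1) is 14 B_6 / 6!.
Computing: B_6 = 1/42, 6! = 720, giving
14 * 1/42 / 720 = 1/2160.

1/2160


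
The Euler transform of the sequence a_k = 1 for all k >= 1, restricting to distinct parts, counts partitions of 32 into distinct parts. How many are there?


Partitions of 32 into distinct parts can be computed via generating function.
Product (1+x)(1+x^2)(1+x^3)...
The coefficient of x^32 = 390

390


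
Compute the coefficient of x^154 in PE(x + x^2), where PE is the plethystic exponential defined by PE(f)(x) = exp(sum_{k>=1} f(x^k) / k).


With f(x) = x + x^2, the exponent is sum_{k>=1} (x^k + x^(2k)) / k = -ln(1 - x) - ln(1 - x^2). Exponentiating:
PE(x + x^2) = 1 / ((1 - x)(1 - x^2)).
This is the generating function for partitions of n into parts of size 1 or 2. The number of 2's can be any j in 0..77, and the rest are 1's, so
[x^154] = floor(154/2) + 1 = 78.

78


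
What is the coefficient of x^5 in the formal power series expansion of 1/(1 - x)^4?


The expansion 1/(1 - x)^r = sum_{k>=0} C(k + r - 1, r - 1) x^k follows from the multiset / negative-binomial theorem (or from repeated differentiation of the geometric series).
For r = 4 and k = 5:
C(8, 3) = 40320 / (6 * 120) = 56.

56


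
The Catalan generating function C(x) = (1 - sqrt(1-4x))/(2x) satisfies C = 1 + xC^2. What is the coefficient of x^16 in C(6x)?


Substituting x -> 6x scales the n-th coefficient by 6^n, so [x^16] C(6x) = 6^16 * C_16.
C_16 = C(2*16, 16)/(17) = 601080390/17 = 35357670.
So 6^16 * 35357670 = 2821109907456 * 35357670 = 99747873141559787520.

99747873141559787520


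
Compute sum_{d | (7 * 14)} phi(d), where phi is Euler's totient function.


First, 7 * 14 = 98. One classical identity is sum_{d | n} phi(d) = n (each k in [1, n] has a unique gcd with n, and among the k's with gcd(k, n) = n/d there are phi(d) of them). So the sum equals 98. We also verify directly:
Divisors of 98: 1, 2, 7, 14, 49, 98.
phi values: 1, 1, 6, 6, 42, 42.
Sum = 98.

98


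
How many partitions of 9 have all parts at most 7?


Using the generating function (1-x)^(-1)(1-x^2)^(-1)...(1-x^7)^(-1),
the coefficient of x^9 counts these restricted partitions.
Result = 28

28


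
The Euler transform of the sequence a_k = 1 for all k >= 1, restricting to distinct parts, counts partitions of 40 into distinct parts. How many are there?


Partitions of 40 into distinct parts can be computed via generating function.
Product (1+x)(1+x^2)(1+x^3)...
The coefficient of x^40 = 1113

1113


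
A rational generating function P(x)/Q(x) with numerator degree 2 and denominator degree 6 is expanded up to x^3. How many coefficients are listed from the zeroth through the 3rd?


Expanding up to x^3 gives the coefficients for x^0, x^1, ..., x^3.
That is 3 + 1 = 4 coefficients in total.

4


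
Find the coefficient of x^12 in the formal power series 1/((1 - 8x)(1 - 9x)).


By partial fractions or Cauchy convolution:
The coefficient equals sum_{k=0}^{12} 8^k * 9^(12-k).
= 1992110014441

1992110014441


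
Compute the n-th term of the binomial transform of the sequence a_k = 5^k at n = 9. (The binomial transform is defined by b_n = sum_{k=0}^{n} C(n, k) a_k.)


With a_k = 5^k, b_n = sum_{k=0}^{n} C(n, k) 5^k = (1 + 5)^n by the binomial theorem.
For n = 9: (1 + 5)^9 = 6^9 = 10077696.

10077696


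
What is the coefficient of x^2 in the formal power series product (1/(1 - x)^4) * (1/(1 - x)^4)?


Combine the factors: (1/(1 - x)^4) * (1/(1 - x)^4) = 1/(1 - x)^8.
Then use 1/(1 - x)^r = sum_{k>=0} C(k + r - 1, r - 1) x^k with r = 8 and k = 2:
C(9, 7) = 36.

36


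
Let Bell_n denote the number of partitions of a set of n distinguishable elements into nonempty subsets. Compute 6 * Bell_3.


Bell_3 can be computed from the Bell triangle or from Dobinski's identity Bell_n = (1/e) * sum_{k>=0} k^n / k!.
Computing Bell_3 = 5.
Then 6 * 5 = 30.

30


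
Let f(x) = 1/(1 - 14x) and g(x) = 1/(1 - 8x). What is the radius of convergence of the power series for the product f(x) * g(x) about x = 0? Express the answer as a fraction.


The radius of 1/(1 - 14x) is 1/14 (nearest singularity at x = 1/14), and the radius of 1/(1 - 8x) is 1/8.
The product f(x)*g(x) = 1/((1 - 14x)(1 - 8x)) has singularities at both 1/14 and 1/8, so its radius of convergence is the distance to the nearest one:
min(1/14, 1/8) = 1/14.

1/14


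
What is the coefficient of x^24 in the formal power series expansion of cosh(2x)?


The Maclaurin series is cosh(t) = sum_{m>=0} t^(2m) / (2m)!, so substituting t = 2x, only even powers of x are nonzero, with coefficient of x^(2m) equal to 2^(2m) / (2m)!.
For x^24 the coefficient is 2^24/24! = 16777216/620448401733239439360000 = 4/147926426347074375.

4/147926426347074375


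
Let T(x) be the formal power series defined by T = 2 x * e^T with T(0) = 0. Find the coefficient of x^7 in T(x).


Apply the Lagrange inversion formula: if T = 2 x * phi(T) with phi(t) = e^t, then
[x^n] T = 2^n * (1/n) [t^(n-1)] phi(t)^n = 2^n * (1/n) [t^(n-1)] e^(n t) = 2^n * (1/n) * n^(n-1) / (n-1)! = 2^n * n^(n-1) / n!.
When c = 1 this is the Cayley count of rooted labeled trees on n vertices, divided by n!.
For n = 7: 2^7 * 7^6 / 7! = 128 * 117649/5040 = 134456/45.

134456/45


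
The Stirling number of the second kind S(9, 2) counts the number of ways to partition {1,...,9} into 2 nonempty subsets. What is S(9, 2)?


Using the explicit formula S(n,k) = (1/k!) sum_{j=0}^{k} (-1)^(k-j) C(k,j) j^n:
S(9, 2) = 255
Equivalently, S(n,k) is n! times the coefficient of x^n in the EGF (e^x - 1)^k / k!.

255


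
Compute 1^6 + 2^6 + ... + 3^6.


This power sum has a closed form given by Faulhaber's formula
sum_{k=1}^{m} k^p = (1 / (p + 1)) * sum_{j=0}^{p} C(p + 1, j) B_j m^(p + 1 - j),
but for small m direct computation is fastest:
1 + 64 + 729 = 794.

794


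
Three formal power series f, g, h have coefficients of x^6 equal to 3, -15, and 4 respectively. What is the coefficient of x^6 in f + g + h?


Series addition is componentwise:
3 + -15 + 4
= -8

-8


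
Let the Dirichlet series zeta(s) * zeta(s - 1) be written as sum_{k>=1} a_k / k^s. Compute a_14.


Convolution gives a_k = sum_{d | k} d * 1 = sum_{d | k} d = sigma(k), the sum of positive divisors of k.
For k = 14, the divisors are 1, 2, 7, 14, so
sigma(14) = 1 + 2 + 7 + 14 = 24.

24


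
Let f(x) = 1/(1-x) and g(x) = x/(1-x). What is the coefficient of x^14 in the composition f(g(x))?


First simplify the composition: f(g(x)) = 1/(1 - x/(1-x)) = (1-x)/((1-x) - x) = (1-x)/(1-2x).
Now extract the coefficient. Write (1-x)/(1-2x) = 1/(1-2x) - x/(1-2x).
The coefficient of x^n in 1/(1-2x) is 2^n, and in x/(1-2x) is 2^(n-1) (for n >= 1).
So the coefficient of x^14 is 2^14 - 2^13 = 16384 - 8192 = 8192.

8192


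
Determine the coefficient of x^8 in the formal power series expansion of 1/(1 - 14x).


The geometric series identity gives 1/(1 - c x) = sum_{k>=0} c^k x^k, so the coefficient of x^k is c^k.
Here c = 14 and k = 8.
Computing: 14^8 = 1475789056

1475789056


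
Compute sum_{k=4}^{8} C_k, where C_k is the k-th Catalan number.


C_4 through C_8: 14, 42, 132, 429, 1430
Sum = 14 + 42 + 132 + 429 + 1430
= 2047

2047


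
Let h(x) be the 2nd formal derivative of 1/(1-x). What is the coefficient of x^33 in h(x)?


Differentiating 2 times: d^2/dx^2 [1/(1-x)] = 2!/(1-x)^3.
The expansion 1/(1-x)^3 = sum_{k>=0} C(k+2, 2) x^k, so the coefficient of x^n in 2!/(1-x)^3 is 2! * C(n+2, 2).
For n = 33: 2 * C(35, 2) = 2 * 595 = 1190

1190


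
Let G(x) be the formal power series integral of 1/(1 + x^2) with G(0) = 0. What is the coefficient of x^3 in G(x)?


1/(1 + x^2) = sum_{j>=0} (-1)^j x^(2j). Integrating termwise with G(0) = 0:
G(x) = sum_{j>=0} (-1)^j x^(2j+1) / (2j+1) = arctan(x).
Only odd powers are nonzero. For x^3 write 3 = 2*1 + 1, giving
(-1)^1 / 3 = -1/3 = -1/3.

-1/3


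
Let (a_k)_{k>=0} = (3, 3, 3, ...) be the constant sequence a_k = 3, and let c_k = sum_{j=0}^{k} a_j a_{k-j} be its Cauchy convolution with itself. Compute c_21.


Since a_j = 3 for all j >= 0, the convolution sum becomes
c_k = sum_{j=0}^{k} 3 * 3 = 9 * (k + 1).
Equivalently, the generating function of (a_k) is 3/(1 - x) and its square is 9/(1 - x)^2 = sum_{k>=0} 9(k + 1) x^k.
For k = 21: 9 * 22 = 198.

198


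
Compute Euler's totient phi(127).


phi(n) counts integers in [1, n] coprime to n. Using the multiplicative formula phi(n) = n * prod_{p | n} (1 - 1/p):
127 = 127, so
phi(127) = 127 * (1 - 1/127) = 126.

126


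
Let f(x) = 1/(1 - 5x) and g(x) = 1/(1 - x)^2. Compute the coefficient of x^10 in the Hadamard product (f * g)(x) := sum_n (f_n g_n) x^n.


f has coefficients f_k = 5^k. For g = 1/(1 - x)^2 the coefficient is g_k = C(k + 1, 1) = k + 1. The Hadamard coefficient is (f * g)_k = 5^k * (k + 1).
For k = 10: 5^10 * 11 = 9765625 * 11 = 107421875.

107421875


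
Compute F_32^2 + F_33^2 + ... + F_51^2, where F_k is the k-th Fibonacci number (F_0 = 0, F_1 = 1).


There is a standard identity sum_{k=0}^{N} F_k^2 = F_N * F_{N+1} (proved inductively from the telescoping relation F_k^2 = F_k F_{k+1} - F_{k-1} F_k). Then
sum_{k=32}^{51} F_k^2 = F_51 F_52 - F_31 F_32.
Computing: F_51 = 20365011074, F_52 = 32951280099, F_31 = 1346269, F_32 = 2178309.
Sum = 20365011074 * 32951280099 - 1346269 * 2178309 = 671053181186020937205.

671053181186020937205


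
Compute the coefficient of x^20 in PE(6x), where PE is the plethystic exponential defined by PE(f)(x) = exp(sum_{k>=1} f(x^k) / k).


With f(x) = 6x, the exponent is sum_{k>=1} 6 x^k / k = 6 * (-ln(1 - x)). Exponentiating:
PE(6x) = exp(-6 ln(1 - x)) = 1/(1 - x)^6.
By the negative binomial expansion, [x^n] 1/(1 - x)^6 = C(n + 5, 5).
For n = 20: C(25, 5) = 53130.

53130


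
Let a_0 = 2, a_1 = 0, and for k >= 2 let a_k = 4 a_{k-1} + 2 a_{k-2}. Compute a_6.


Iterating the recurrence forward:
a_0 = 2
a_1 = 0
a_2 = 4*0 + 2*2 = 4
a_3 = 4*4 + 2*0 = 16
a_4 = 4*16 + 2*4 = 72
a_5 = 4*72 + 2*16 = 320
a_6 = 4*320 + 2*72 = 1424
So a_6 = 1424.

1424


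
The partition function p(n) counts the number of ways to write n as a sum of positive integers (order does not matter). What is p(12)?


Using the generating function prod_{k>=1} 1/(1-x^k), we compute p(12).
By dynamic programming over parts 1 through 12:
p(12) = 77

77


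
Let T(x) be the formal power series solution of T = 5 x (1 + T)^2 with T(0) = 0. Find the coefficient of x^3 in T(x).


Apply the Lagrange inversion formula: if T = 5 x * phi(T) with phi(t) = (1 + t)^2, then [x^n] T = 5^n * (1/n) [t^(n-1)] phi(t)^n = 5^n * (1/n) [t^(n-1)] (1 + t)^(2n) = 5^n * (1/n) C(2n, n-1).
Using the identity C(2n, n-1) = C(2n, n) * n / (n+1), the unscaled factor equals C(2n, n) / (n+1) = C_n, the n-th Catalan number.
For n = 3: C_3 = C(6, 3) / 4 = 20/4 = 5.
With the 5^3 = 125 factor, the coefficient is 125 * 5 = 625.

625


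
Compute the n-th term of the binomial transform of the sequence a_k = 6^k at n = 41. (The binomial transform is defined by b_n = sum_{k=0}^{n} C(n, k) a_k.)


With a_k = 6^k, b_n = sum_{k=0}^{n} C(n, k) 6^k = (1 + 6)^n by the binomial theorem.
For n = 41: (1 + 6)^41 = 7^41 = 44567640326363195900190045974568007.

44567640326363195900190045974568007


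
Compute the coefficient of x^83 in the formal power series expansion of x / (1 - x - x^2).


Let f(x) = sum_{k>=0} a_k x^k. Multiplying f(x) * (1 - x - x^2) = x and matching coefficients gives a_0 = 0, a_1 = 1, and a_k = a_{k-1} + a_{k-2} for k >= 2. These are the Fibonacci numbers F_k.
Iterating from F_0 = 0, F_1 = 1:
F_0=0, F_1=1, F_2=1, F_3=2, F_4=3, F_5=5, F_6=8, F_7=13, F_8=21, F_9=34, ...
F_83 = 99194853094755497.

99194853094755497


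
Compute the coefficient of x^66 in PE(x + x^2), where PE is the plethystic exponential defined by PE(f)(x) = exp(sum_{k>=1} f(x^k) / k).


With f(x) = x + x^2, the exponent is sum_{k>=1} (x^k + x^(2k)) / k = -ln(1 - x) - ln(1 - x^2). Exponentiating:
PE(x + x^2) = 1 / ((1 - x)(1 - x^2)).
This is the generating function for partitions of n into parts of size 1 or 2. The number of 2's can be any j in 0..33, and the rest are 1's, so
[x^66] = floor(66/2) + 1 = 34.

34


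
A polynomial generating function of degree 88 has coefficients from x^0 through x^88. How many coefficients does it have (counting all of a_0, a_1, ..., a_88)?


A polynomial of degree 88 takes the form a_0 + a_1 x + ... + a_88 x^88.
The number of coefficients is 88 + 1 = 89.

89


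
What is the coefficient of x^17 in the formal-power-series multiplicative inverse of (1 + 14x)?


The inverse is 1/(1 + 14x). Apply the geometric identity 1/(1 - y) = sum_{k>=0} y^k with y = -14x:
1/(1 + 14x) = sum_{k>=0} (-14)^k x^k.
So the coefficient of x^17 is (-14)^17 = -30491346729331195904.

-30491346729331195904


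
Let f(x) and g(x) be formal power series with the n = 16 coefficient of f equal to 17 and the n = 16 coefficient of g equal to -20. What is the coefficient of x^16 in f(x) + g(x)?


Addition of formal power series is termwise.
The coefficient of x^16 in f + g = 17 + -20
= -3

-3


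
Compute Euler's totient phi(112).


phi(n) counts integers in [1, n] coprime to n. Using the multiplicative formula phi(n) = n * prod_{p | n} (1 - 1/p):
112 = 2^4 * 7, so
phi(112) = 112 * (1 - 1/2) * (1 - 1/7) = 48.

48


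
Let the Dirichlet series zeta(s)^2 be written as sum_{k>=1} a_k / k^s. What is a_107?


The Dirichlet convolution of the constant function 1 with itself gives (1 * 1)(k) = sum_{d | k} 1 = d(k), the number of positive divisors of k.
Since zeta(s) = sum_{k>=1} 1/k^s, we have zeta(s)^2 = sum_{k>=1} d(k)/k^s, so a_k = d(k).
For k = 107: the divisors are 1, 107.
Count = 2.

2


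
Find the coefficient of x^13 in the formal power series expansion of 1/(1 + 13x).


Write 1/(1 + c x) = 1/(1 - (-c) x) and apply the geometric-series identity
1/(1 - y) = sum_{k>=0} y^k to get 1/(1 + c x) = sum_{k>=0} (-c)^k x^k.
So the coefficient of x^k is (-c)^k = (-1)^k * c^k.
Here c = 13 and k = 13:
(-13)^13 = -1 * 302875106592253 = -302875106592253

-302875106592253


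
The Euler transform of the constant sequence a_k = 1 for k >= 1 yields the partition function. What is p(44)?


The Euler transform converts the sequence a_k = 1 into the number of integer partitions.
Using the recurrence or dynamic programming:
p(44) = 75175

75175


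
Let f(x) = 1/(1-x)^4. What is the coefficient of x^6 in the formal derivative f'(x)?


Differentiate: d/dx [ 1/(1-x)^r ] = r / (1-x)^(r+1).
Here r = 4, so f'(x) = 4 / (1-x)^5.
The expansion of 1/(1-x)^(r+1) has coefficient of x^n equal to C(n+r, r).
So the coefficient of x^6 in f'(x) is
4 * C(10, 4) = 4 * 210 = 840

840


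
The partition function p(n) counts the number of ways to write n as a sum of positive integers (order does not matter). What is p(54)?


Using the generating function prod_{k>=1} 1/(1-x^k), we compute p(54).
By dynamic programming over parts 1 through 54:
p(54) = 386155

386155


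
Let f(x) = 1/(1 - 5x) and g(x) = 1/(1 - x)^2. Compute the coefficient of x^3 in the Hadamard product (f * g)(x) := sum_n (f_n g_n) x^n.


f has coefficients f_k = 5^k. For g = 1/(1 - x)^2 the coefficient is g_k = C(k + 1, 1) = k + 1. The Hadamard coefficient is (f * g)_k = 5^k * (k + 1).
For k = 3: 5^3 * 4 = 125 * 4 = 500.

500


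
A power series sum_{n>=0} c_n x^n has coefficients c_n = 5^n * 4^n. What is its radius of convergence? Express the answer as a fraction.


By the root test (Cauchy-Hadamard), the radius is R = 1 / limsup_n |c_n|^(1/n).
Here |c_n|^(1/n) = (5^n * 4^n)^(1/n) = 5 * 4 = 20 for all n.
So R = 1/20 = 1/20.

1/20


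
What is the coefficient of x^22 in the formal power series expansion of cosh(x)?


The Maclaurin series is cosh(t) = sum_{m>=0} t^(2m) / (2m)!, so substituting t = x, only even powers of x are nonzero, with coefficient of x^(2m) equal to 1 / (2m)!.
For x^22 the coefficient is 1/22! = 1/1124000727777607680000 = 1/1124000727777607680000.

1/1124000727777607680000


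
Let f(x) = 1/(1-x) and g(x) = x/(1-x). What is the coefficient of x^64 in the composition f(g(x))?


First simplify the composition: f(g(x)) = 1/(1 - x/(1-x)) = (1-x)/((1-x) - x) = (1-x)/(1-2x).
Now extract the coefficient. Write (1-x)/(1-2x) = 1/(1-2x) - x/(1-2x).
The coefficient of x^n in 1/(1-2x) is 2^n, and in x/(1-2x) is 2^(n-1) (for n >= 1).
So the coefficient of x^64 is 2^64 - 2^63 = 18446744073709551616 - 9223372036854775808 = 9223372036854775808.

9223372036854775808
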